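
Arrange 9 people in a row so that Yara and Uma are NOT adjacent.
Total - adjacent = 9! - (9-1)!×2 = 362880 - 80640 = 282240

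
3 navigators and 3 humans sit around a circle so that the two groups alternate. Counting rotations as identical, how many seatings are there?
Fix one of the navigators: (3-1)! ways for the remaining navigators, × 3! ways for the humans = 2 × 6 = 12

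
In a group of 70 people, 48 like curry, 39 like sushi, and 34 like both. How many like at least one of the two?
|A∪B| = |A| + |B| - |A∩B| = 48 + 39 - 34 = 53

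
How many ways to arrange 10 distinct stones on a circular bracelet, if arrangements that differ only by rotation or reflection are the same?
(10-1)!/2 = 362880/2 = 181440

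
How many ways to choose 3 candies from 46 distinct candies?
C(46,3) = 46!/(3!×43!) = 15180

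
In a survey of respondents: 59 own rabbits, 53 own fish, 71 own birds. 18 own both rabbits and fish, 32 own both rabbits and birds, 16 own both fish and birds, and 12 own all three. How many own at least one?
|A∪B∪C| = 59+53+71-18-32-16+12 = 129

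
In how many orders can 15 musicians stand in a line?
15! = 1307674368000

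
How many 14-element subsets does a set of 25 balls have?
C(25,14) = 25!/(14!×11!) = 4457400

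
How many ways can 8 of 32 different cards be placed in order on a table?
P(32,8) = 32!/(32-8)! = 424097856000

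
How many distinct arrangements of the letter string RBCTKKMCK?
9! / (1! × 1! × 3! × 2! × 1! × 1!) = 30240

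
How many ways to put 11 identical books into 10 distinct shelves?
C(11+10-1, 10-1) = C(20, 9) = 167960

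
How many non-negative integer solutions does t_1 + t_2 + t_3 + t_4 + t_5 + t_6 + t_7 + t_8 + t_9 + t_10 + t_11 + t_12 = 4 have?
C(4+12-1, 12-1) = C(15, 11) = 1365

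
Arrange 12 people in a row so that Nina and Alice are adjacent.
Treat as block: (12-1)! × 2! = 39916800 × 2 = 79833600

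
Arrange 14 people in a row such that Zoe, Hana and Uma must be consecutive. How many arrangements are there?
Treat the 3 as one block: (14-3+1)! × 3! = 479001600 × 6 = 2874009600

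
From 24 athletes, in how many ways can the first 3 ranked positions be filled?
P(24,3) = 24!/(24-3)! = 12144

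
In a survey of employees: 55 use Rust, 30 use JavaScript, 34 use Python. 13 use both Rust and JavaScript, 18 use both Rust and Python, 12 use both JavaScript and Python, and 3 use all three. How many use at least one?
|A∪B∪C| = 55+30+34-13-18-12+3 = 79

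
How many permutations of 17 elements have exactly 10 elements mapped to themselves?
Choose the 10 fixed points C(17,10) = 19448, derange the rest: !7 = Σ_{j=0}^{7} (-1)^j·7!/j! = 5040 - 5040 + 2520 - 840 + 210 - 42 + 7 - 1 = 1854. Product = 19448 × 1854 = 36056592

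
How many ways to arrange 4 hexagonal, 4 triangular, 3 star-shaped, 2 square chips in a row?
13! / (4! × 4! × 3! × 2!) = 900900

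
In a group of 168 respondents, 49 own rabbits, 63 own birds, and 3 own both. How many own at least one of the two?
|A∪B| = |A| + |B| - |A∩B| = 49 + 63 - 3 = 109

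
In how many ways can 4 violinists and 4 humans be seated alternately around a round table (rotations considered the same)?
Fix one of the violinists: (4-1)! ways for the remaining violinists, × 4! ways for the humans = 6 × 24 = 144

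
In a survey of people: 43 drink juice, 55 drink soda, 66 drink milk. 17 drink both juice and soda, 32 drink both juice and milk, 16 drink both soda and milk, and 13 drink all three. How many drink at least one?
|A∪B∪C| = 43+55+66-17-32-16+13 = 112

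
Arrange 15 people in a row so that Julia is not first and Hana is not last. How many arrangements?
By inclusion-exclusion: 15! - 2×(15-1)! + (15-2)! = 1307674368000 - 174356582400 + 6227020800 = 1139544806400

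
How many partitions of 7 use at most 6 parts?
By conjugation, equals partitions of 7 into parts ≤ 6. Let r_j(i) = number of partitions of i into parts ≤ j, for i = 0..7. r_1(i) = 1 for all i; r_j(i) = r_{j-1}(i) + r_j(i-j). Rows j = 2..6: ≤2: 1 1 2 2 3 3 4 4; ≤3: 1 1 2 3 4 5 7 8; ≤4: 1 1 2 3 5 6 9 11; ≤5: 1 1 2 3 5 7 10 13; ≤6: 1 1 2 3 5 7 11 14. r_6(7) = 14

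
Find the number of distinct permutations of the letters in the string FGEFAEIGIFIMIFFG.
16! / (3! × 5! × 2! × 4! × 1! × 1!) = 605404800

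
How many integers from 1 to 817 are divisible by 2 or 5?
⌊817/2⌋ + ⌊817/5⌋ - ⌊817/10⌋ = 408 + 163 - 81 = 490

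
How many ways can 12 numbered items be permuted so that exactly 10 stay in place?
Choose the 10 fixed points C(12,10) = 66, derange the rest: !2 = Σ_{j=0}^{2} (-1)^j·2!/j! = 2 - 2 + 1 = 1. Product = 66 × 1 = 66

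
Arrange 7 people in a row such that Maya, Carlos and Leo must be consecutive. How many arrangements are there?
Treat the 3 as one block: (7-3+1)! × 3! = 120 × 6 = 720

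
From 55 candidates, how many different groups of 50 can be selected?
C(55,50) = 55!/(50!×5!) = 3478761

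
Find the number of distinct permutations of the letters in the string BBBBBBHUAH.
10! / (6! × 1! × 2! × 1!) = 2520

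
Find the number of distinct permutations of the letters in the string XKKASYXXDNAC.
12! / (1! × 2! × 1! × 2! × 3! × 1! × 1! × 1!) = 19958400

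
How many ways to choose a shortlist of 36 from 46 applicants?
C(46,36) = 46!/(36!×10!) = 4076350421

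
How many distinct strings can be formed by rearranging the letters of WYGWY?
5! / (1! × 2! × 2!) = 30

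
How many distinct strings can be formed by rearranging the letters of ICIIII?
6! / (5! × 1!) = 6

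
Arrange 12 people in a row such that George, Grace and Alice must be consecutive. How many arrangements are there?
Treat the 3 as one block: (12-3+1)! × 3! = 3628800 × 6 = 21772800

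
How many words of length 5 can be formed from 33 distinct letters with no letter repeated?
P(33,5) = 33!/(33-5)! = 28480320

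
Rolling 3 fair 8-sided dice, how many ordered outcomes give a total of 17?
Coefficient of x^17 in (x + x² + ... + x^8)^3. By inclusion-exclusion on dice exceeding 8: Σ_j (-1)^j C(3,j)·C(17-1-8j, 2) = C(3,0)·C(16,2) - C(3,1)·C(8,2) = 1·120 - 3·28 = 36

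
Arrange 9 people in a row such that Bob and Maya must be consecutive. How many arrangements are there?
Treat the 2 as one block: (9-2+1)! × 2! = 40320 × 2 = 80640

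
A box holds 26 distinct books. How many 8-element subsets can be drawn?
C(26,8) = 26!/(8!×18!) = 1562275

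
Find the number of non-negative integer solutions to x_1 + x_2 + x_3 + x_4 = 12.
C(12+4-1, 4-1) = C(15, 3) = 455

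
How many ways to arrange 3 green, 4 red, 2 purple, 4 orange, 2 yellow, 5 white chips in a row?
20! / (3! × 4! × 2! × 4! × 2! × 5!) = 1466593128000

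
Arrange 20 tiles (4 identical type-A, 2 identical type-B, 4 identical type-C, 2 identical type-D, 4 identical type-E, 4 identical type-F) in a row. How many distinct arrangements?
20! / (4! × 2! × 4! × 2! × 4! × 4!) = 1833241410000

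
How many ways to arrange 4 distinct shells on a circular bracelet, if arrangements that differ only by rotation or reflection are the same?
(4-1)!/2 = 6/2 = 3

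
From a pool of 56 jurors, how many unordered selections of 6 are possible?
C(56,6) = 56!/(6!×50!) = 32468436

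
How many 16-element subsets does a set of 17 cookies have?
C(17,16) = 17!/(16!×1!) = 17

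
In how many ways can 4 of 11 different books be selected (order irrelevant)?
C(11,4) = 11!/(4!×7!) = 330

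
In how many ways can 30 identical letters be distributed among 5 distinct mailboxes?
C(30+5-1, 5-1) = C(34, 4) = 46376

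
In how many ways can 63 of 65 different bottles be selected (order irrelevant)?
C(65,63) = 65!/(63!×2!) = 2080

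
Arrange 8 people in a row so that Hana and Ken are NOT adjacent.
Total - adjacent = 8! - (8-1)!×2 = 40320 - 10080 = 30240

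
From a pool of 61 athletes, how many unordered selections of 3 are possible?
C(61,3) = 61!/(3!×58!) = 35990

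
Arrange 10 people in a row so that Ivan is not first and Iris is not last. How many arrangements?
By inclusion-exclusion: 10! - 2×(10-1)! + (10-2)! = 3628800 - 725760 + 40320 = 2943360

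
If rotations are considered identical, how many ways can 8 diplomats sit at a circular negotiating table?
Circular: fix one position, arrange the rest. (8-1)! = 5040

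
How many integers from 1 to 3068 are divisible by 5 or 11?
⌊3068/5⌋ + ⌊3068/11⌋ - ⌊3068/55⌋ = 613 + 278 - 55 = 836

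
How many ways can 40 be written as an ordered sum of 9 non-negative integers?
C(40+9-1, 9-1) = C(48, 8) = 377348994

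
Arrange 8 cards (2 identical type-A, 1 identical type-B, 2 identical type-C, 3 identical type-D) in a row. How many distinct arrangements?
8! / (2! × 1! × 2! × 3!) = 1680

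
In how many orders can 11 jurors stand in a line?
11! = 39916800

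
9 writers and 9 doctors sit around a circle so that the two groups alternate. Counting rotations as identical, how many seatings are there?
Fix one of the writers: (9-1)! ways for the remaining writers, × 9! ways for the doctors = 40320 × 362880 = 14631321600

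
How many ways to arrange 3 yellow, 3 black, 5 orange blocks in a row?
11! / (3! × 3! × 5!) = 9240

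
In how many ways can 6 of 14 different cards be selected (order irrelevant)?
C(14,6) = 14!/(6!×8!) = 3003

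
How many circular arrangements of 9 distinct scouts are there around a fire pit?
Circular: fix one position, arrange the rest. (9-1)! = 40320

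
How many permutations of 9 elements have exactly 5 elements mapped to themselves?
Choose the 5 fixed points C(9,5) = 126, derange the rest: !4 = Σ_{j=0}^{4} (-1)^j·4!/j! = 24 - 24 + 12 - 4 + 1 = 9. Product = 126 × 9 = 1134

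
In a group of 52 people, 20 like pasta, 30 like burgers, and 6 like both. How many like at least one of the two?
|A∪B| = |A| + |B| - |A∩B| = 20 + 30 - 6 = 44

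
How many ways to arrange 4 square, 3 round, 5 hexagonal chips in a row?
12! / (4! × 3! × 5!) = 27720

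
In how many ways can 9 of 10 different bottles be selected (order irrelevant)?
C(10,9) = 10!/(9!×1!) = 10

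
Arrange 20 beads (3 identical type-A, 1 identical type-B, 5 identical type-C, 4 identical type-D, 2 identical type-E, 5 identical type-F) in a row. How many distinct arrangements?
20! / (3! × 1! × 5! × 4! × 2! × 5!) = 586637251200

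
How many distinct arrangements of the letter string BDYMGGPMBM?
10! / (1! × 1! × 1! × 2! × 3! × 2!) = 151200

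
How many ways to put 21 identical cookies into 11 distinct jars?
C(21+11-1, 11-1) = C(31, 10) = 44352165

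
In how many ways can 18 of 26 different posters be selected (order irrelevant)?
C(26,18) = 26!/(18!×8!) = 1562275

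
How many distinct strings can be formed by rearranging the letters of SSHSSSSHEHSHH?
13! / (5! × 1! × 7!) = 10296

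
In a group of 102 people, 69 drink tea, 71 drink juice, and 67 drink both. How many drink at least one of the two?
|A∪B| = |A| + |B| - |A∩B| = 69 + 71 - 67 = 73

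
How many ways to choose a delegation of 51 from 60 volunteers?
C(60,51) = 60!/(51!×9!) = 14783142660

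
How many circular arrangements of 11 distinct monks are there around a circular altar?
Circular: fix one position, arrange the rest. (11-1)! = 3628800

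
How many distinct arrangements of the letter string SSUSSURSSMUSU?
13! / (4! × 1! × 1! × 7!) = 51480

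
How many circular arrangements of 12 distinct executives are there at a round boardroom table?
Circular: fix one position, arrange the rest. (12-1)! = 39916800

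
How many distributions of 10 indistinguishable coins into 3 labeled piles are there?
C(10+3-1, 3-1) = C(12, 2) = 66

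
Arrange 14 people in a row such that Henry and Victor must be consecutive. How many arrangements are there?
Treat the 2 as one block: (14-2+1)! × 2! = 6227020800 × 2 = 12454041600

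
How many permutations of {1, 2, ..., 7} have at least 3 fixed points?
Exactly j fixed points: C(7,j)·!(7-j); sum over j ≥ 3 (derangement numbers via !m = (m-1)·(!(m-1) + !(m-2)): !0..!4 = 1, 0, 1, 2, 9). Σ_{j=3}^{7} C(7,j)·!(7-j) = C(7,3)·!4 + C(7,4)·!3 + C(7,5)·!2 + C(7,6)·!1 + C(7,7)·!0 = 35·9 + 35·2 + 21·1 + 7·0 + 1·1 = 407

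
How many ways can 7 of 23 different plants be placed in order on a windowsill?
P(23,7) = 23!/(23-7)! = 1235591280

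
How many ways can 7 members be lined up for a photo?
7! = 5040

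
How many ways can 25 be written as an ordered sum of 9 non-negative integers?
C(25+9-1, 9-1) = C(33, 8) = 13884156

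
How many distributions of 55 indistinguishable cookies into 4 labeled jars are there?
C(55+4-1, 4-1) = C(58, 3) = 30856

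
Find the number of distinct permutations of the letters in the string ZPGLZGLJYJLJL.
13! / (3! × 4! × 1! × 1! × 2! × 2!) = 10810800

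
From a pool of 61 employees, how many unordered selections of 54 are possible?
C(61,54) = 61!/(54!×7!) = 436270780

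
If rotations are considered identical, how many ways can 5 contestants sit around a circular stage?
Circular: fix one position, arrange the rest. (5-1)! = 24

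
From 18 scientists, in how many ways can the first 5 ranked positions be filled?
P(18,5) = 18!/(18-5)! = 1028160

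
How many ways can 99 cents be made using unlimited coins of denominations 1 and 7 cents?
Coefficient of x^99 in 1/(1-x^1) · 1/(1-x^7). Use j coins of 7 for j = 0..⌊99/7⌋ = 14, the rest in 1s: 14 + 1 = 15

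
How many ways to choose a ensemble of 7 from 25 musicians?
C(25,7) = 25!/(7!×18!) = 480700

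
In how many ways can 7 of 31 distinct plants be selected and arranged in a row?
P(31,7) = 31!/(31-7)! = 13253058000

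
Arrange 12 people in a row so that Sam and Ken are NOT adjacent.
Total - adjacent = 12! - (12-1)!×2 = 479001600 - 79833600 = 399168000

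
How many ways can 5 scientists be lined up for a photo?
5! = 120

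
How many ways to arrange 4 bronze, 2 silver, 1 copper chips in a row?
7! / (4! × 2! × 1!) = 105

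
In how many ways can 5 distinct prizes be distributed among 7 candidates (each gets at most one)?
P(7,5) = 7!/(7-5)! = 2520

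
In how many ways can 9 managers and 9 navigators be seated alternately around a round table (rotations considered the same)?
Fix one of the managers: (9-1)! ways for the remaining managers, × 9! ways for the navigators = 40320 × 362880 = 14631321600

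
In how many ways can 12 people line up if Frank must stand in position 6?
Fix one position: (12-1)! = 39916800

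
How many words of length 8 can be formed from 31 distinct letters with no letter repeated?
P(31,8) = 31!/(31-8)! = 318073392000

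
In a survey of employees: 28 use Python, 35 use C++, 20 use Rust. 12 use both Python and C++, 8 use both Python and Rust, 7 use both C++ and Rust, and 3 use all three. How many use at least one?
|A∪B∪C| = 28+35+20-12-8-7+3 = 59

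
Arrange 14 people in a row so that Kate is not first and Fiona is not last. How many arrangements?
By inclusion-exclusion: 14! - 2×(14-1)! + (14-2)! = 87178291200 - 12454041600 + 479001600 = 75203251200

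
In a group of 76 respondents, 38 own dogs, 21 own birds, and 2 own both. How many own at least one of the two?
|A∪B| = |A| + |B| - |A∩B| = 38 + 21 - 2 = 57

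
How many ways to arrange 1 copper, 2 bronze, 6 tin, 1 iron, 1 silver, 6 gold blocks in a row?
17! / (1! × 2! × 6! × 1! × 1! × 6!) = 343062720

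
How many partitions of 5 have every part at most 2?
Let r_j(i) = number of partitions of i into parts ≤ j, for i = 0..5. r_1(i) = 1 for all i; r_j(i) = r_{j-1}(i) + r_j(i-j). Rows j = 2..2: ≤2: 1 1 2 2 3 3. r_2(5) = 3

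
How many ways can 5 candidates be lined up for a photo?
5! = 120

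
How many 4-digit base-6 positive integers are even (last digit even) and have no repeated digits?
Last∈{0,2,4}. Last=0: 60. Last nonzero: 2×4×P(4,2) = 96. Total = 156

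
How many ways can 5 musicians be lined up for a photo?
5! = 120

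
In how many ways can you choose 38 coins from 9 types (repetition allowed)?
C(38+9-1, 9-1) = C(46, 8) = 260932815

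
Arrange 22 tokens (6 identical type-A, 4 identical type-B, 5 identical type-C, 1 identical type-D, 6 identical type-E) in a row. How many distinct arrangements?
22! / (6! × 4! × 5! × 1! × 6!) = 752851139040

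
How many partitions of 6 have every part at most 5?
Let r_j(i) = number of partitions of i into parts ≤ j, for i = 0..6. r_1(i) = 1 for all i; r_j(i) = r_{j-1}(i) + r_j(i-j). Rows j = 2..5: ≤2: 1 1 2 2 3 3 4; ≤3: 1 1 2 3 4 5 7; ≤4: 1 1 2 3 5 6 9; ≤5: 1 1 2 3 5 7 10. r_5(6) = 10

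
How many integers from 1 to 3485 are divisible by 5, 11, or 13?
⌊3485/5⌋+⌊3485/11⌋+⌊3485/13⌋ - ⌊3485/55⌋-⌊3485/65⌋-⌊3485/143⌋ + ⌊3485/715⌋ = 697+316+268 - 63-53-24 + 4 = 1145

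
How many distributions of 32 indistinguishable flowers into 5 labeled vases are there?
C(32+5-1, 5-1) = C(36, 4) = 58905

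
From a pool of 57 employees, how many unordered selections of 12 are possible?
C(57,12) = 57!/(12!×45!) = 707285522580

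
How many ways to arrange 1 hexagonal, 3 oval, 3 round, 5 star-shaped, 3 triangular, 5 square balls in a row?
20! / (1! × 3! × 3! × 5! × 3! × 5!) = 782183001600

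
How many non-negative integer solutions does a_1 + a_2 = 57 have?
C(57+2-1, 2-1) = C(58, 1) = 58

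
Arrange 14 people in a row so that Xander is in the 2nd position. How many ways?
Fix one position: (14-1)! = 6227020800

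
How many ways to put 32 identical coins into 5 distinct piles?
C(32+5-1, 5-1) = C(36, 4) = 58905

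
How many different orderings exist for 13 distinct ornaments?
13! = 6227020800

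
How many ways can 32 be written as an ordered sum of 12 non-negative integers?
C(32+12-1, 12-1) = C(43, 11) = 5752004349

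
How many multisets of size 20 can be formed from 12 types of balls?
C(20+12-1, 12-1) = C(31, 11) = 84672315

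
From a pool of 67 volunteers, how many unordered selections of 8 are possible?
C(67,8) = 67!/(8!×59!) = 6522361560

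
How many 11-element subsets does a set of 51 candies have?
C(51,11) = 51!/(11!×40!) = 47626016970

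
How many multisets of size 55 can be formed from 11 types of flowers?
C(55+11-1, 11-1) = C(65, 10) = 179013799328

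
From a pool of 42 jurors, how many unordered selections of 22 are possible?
C(42,22) = 42!/(22!×20!) = 513791607420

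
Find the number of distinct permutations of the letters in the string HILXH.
5! / (1! × 2! × 1! × 1!) = 60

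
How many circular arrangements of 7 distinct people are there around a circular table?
Circular: fix one position, arrange the rest. (7-1)! = 720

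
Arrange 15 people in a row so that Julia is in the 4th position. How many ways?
Fix one position: (15-1)! = 87178291200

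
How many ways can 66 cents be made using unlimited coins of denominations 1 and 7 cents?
Coefficient of x^66 in 1/(1-x^1) · 1/(1-x^7). Use j coins of 7 for j = 0..⌊66/7⌋ = 9, the rest in 1s: 9 + 1 = 10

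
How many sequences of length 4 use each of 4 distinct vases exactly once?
4! = 24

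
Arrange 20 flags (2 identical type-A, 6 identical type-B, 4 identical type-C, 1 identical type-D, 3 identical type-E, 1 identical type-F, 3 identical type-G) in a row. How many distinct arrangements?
20! / (2! × 6! × 4! × 1! × 3! × 1! × 3!) = 1955457504000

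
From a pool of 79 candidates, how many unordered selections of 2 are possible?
C(79,2) = 79!/(2!×77!) = 3081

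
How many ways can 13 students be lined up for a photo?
13! = 6227020800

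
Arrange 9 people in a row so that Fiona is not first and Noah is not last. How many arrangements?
By inclusion-exclusion: 9! - 2×(9-1)! + (9-2)! = 362880 - 80640 + 5040 = 287280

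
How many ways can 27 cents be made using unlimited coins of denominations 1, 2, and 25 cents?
Coefficient of x^27 in 1/(1-x^1) · 1/(1-x^2) · 1/(1-x^25). Case on j = number of 25-cent coins (j = 0..1); remainder r = 27 - 25j is made from {1,2} in ⌊r/2⌋+1 ways. r = 27, 2 → 14 + 2 = 16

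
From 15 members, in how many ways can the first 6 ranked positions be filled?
P(15,6) = 15!/(15-6)! = 3603600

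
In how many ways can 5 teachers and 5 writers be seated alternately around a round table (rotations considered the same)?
Fix one of the teachers: (5-1)! ways for the remaining teachers, × 5! ways for the writers = 24 × 120 = 2880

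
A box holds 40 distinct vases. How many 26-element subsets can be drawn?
C(40,26) = 40!/(26!×14!) = 23206929840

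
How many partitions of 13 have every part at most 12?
Let r_j(i) = number of partitions of i into parts ≤ j, for i = 0..13. r_1(i) = 1 for all i; r_j(i) = r_{j-1}(i) + r_j(i-j). Rows j = 2..12: ≤2: 1 1 2 2 3 3 4 4 5 5 6 6 7 7; ≤3: 1 1 2 3 4 5 7 8 10 12 14 16 19 21; ≤4: 1 1 2 3 5 6 9 11 15 18 23 27 34 39; ≤5: 1 1 2 3 5 7 10 13 18 23 30 37 47 57; ≤6: 1 1 2 3 5 7 11 14 20 26 35 44 58 71; ≤7: 1 1 2 3 5 7 11 15 21 28 38 49 65 82; ≤8: 1 1 2 3 5 7 11 15 22 29 40 52 70 89; ≤9: 1 1 2 3 5 7 11 15 22 30 41 54 73 94; ≤10: 1 1 2 3 5 7 11 15 22 30 42 55 75 97; ≤11: 1 1 2 3 5 7 11 15 22 30 42 56 76 99; ≤12: 1 1 2 3 5 7 11 15 22 30 42 56 77 100. r_12(13) = 100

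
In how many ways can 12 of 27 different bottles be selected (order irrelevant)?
C(27,12) = 27!/(12!×15!) = 17383860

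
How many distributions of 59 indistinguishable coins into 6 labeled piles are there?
C(59+6-1, 6-1) = C(64, 5) = 7624512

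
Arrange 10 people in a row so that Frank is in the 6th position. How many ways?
Fix one position: (10-1)! = 362880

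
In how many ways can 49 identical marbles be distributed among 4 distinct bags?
C(49+4-1, 4-1) = C(52, 3) = 22100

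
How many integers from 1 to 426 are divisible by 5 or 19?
⌊426/5⌋ + ⌊426/19⌋ - ⌊426/95⌋ = 85 + 22 - 4 = 103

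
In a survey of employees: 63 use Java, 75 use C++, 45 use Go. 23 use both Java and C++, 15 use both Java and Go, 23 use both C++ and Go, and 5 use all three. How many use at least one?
|A∪B∪C| = 63+75+45-23-15-23+5 = 127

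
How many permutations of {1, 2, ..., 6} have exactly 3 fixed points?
Choose the 3 fixed points C(6,3) = 20, derange the rest: !3 = Σ_{j=0}^{3} (-1)^j·3!/j! = 6 - 6 + 3 - 1 = 2. Product = 20 × 2 = 40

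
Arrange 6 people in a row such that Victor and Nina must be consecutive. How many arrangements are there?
Treat the 2 as one block: (6-2+1)! × 2! = 120 × 2 = 240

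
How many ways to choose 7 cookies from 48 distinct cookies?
C(48,7) = 48!/(7!×41!) = 73629072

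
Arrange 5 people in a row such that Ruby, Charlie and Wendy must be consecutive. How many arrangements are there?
Treat the 3 as one block: (5-3+1)! × 3! = 6 × 6 = 36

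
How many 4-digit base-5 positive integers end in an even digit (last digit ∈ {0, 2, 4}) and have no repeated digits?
Last∈{0,2,4}. Last=0: 24. Last nonzero: 2×3×P(3,2) = 36. Total = 60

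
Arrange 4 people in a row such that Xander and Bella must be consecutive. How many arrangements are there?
Treat the 2 as one block: (4-2+1)! × 2! = 6 × 2 = 12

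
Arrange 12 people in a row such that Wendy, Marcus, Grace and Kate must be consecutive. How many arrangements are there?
Treat the 4 as one block: (12-4+1)! × 4! = 362880 × 24 = 8709120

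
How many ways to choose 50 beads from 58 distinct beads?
C(58,50) = 58!/(50!×8!) = 1916797311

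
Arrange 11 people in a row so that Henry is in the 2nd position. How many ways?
Fix one position: (11-1)! = 3628800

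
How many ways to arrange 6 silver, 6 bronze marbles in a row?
12! / (6! × 6!) = 924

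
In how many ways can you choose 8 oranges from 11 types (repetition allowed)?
C(8+11-1, 11-1) = C(18, 10) = 43758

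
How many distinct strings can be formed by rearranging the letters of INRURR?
6! / (3! × 1! × 1! × 1!) = 120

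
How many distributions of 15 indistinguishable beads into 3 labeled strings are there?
C(15+3-1, 3-1) = C(17, 2) = 136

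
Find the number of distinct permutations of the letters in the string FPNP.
4! / (1! × 1! × 2!) = 12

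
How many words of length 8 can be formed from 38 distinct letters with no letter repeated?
P(38,8) = 38!/(38-8)! = 1971788797440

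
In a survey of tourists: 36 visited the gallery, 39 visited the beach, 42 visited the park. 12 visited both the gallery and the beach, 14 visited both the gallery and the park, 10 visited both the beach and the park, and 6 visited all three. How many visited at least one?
|A∪B∪C| = 36+39+42-12-14-10+6 = 87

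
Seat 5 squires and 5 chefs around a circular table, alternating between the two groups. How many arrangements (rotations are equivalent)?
Fix one of the squires: (5-1)! ways for the remaining squires, × 5! ways for the chefs = 24 × 120 = 2880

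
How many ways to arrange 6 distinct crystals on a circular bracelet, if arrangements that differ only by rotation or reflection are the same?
(6-1)!/2 = 120/2 = 60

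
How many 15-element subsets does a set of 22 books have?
C(22,15) = 22!/(15!×7!) = 170544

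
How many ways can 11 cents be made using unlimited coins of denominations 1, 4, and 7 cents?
Coefficient of x^11 in 1/(1-x^1) · 1/(1-x^4) · 1/(1-x^7). Case on j = number of 7-cent coins (j = 0..1); remainder r = 11 - 7j is made from {1,4} in ⌊r/4⌋+1 ways. r = 11, 4 → 3 + 2 = 5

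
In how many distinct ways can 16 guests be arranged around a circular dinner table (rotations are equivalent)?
Circular: fix one position, arrange the rest. (16-1)! = 1307674368000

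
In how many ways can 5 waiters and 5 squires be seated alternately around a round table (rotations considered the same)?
Fix one of the waiters: (5-1)! ways for the remaining waiters, × 5! ways for the squires = 24 × 120 = 2880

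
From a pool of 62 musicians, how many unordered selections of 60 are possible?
C(62,60) = 62!/(60!×2!) = 1891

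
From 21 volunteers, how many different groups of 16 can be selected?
C(21,16) = 21!/(16!×5!) = 20349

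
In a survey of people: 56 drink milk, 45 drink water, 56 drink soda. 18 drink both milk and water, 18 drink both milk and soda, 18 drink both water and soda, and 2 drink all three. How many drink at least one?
|A∪B∪C| = 56+45+56-18-18-18+2 = 105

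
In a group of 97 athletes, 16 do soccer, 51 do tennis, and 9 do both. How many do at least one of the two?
|A∪B| = |A| + |B| - |A∩B| = 16 + 51 - 9 = 58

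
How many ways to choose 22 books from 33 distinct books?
C(33,22) = 33!/(22!×11!) = 193536720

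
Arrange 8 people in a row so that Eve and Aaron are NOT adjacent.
Total - adjacent = 8! - (8-1)!×2 = 40320 - 10080 = 30240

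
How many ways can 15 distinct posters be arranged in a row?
15! = 1307674368000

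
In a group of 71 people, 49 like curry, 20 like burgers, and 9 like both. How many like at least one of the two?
|A∪B| = |A| + |B| - |A∩B| = 49 + 20 - 9 = 60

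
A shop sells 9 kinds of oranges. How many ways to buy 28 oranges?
C(28+9-1, 9-1) = C(36, 8) = 30260340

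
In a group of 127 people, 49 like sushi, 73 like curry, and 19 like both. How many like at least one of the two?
|A∪B| = |A| + |B| - |A∩B| = 49 + 73 - 19 = 103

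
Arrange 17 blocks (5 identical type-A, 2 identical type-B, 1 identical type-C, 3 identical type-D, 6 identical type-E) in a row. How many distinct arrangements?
17! / (5! × 2! × 1! × 3! × 6!) = 343062720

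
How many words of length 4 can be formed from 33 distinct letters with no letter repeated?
P(33,4) = 33!/(33-4)! = 982080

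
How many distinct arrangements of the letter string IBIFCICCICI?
11! / (1! × 1! × 4! × 5!) = 13860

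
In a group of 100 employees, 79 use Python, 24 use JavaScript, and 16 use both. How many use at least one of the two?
|A∪B| = |A| + |B| - |A∩B| = 79 + 24 - 16 = 87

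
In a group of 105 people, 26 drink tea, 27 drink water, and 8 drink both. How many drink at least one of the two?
|A∪B| = |A| + |B| - |A∩B| = 26 + 27 - 8 = 45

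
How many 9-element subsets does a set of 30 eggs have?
C(30,9) = 30!/(9!×21!) = 14307150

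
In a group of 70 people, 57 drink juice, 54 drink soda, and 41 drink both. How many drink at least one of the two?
|A∪B| = |A| + |B| - |A∩B| = 57 + 54 - 41 = 70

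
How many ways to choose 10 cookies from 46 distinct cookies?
C(46,10) = 46!/(10!×36!) = 4076350421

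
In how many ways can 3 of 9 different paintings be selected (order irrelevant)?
C(9,3) = 9!/(3!×6!) = 84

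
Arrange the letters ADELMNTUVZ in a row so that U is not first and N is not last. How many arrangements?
By inclusion-exclusion: 10! - 2×(10-1)! + (10-2)! = 3628800 - 725760 + 40320 = 2943360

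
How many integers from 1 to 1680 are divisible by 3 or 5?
⌊1680/3⌋ + ⌊1680/5⌋ - ⌊1680/15⌋ = 560 + 336 - 112 = 784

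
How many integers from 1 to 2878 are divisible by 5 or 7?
⌊2878/5⌋ + ⌊2878/7⌋ - ⌊2878/35⌋ = 575 + 411 - 82 = 904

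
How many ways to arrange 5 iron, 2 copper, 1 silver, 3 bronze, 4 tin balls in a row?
15! / (5! × 2! × 1! × 3! × 4!) = 37837800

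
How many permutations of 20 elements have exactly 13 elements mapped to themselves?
Choose the 13 fixed points C(20,13) = 77520, derange the rest: !7 = Σ_{j=0}^{7} (-1)^j·7!/j! = 5040 - 5040 + 2520 - 840 + 210 - 42 + 7 - 1 = 1854. Product = 77520 × 1854 = 143722080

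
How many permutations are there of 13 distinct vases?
13! = 6227020800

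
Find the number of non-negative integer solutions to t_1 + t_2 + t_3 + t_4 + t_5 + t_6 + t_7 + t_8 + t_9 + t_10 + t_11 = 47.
C(47+11-1, 11-1) = C(57, 10) = 43183019880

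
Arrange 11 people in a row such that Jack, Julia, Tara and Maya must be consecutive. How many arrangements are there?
Treat the 4 as one block: (11-4+1)! × 4! = 40320 × 24 = 967680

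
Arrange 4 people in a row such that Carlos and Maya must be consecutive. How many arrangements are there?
Treat the 2 as one block: (4-2+1)! × 2! = 6 × 2 = 12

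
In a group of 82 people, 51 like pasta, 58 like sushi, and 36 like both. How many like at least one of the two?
|A∪B| = |A| + |B| - |A∩B| = 51 + 58 - 36 = 73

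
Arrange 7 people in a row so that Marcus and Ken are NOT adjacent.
Total - adjacent = 7! - (7-1)!×2 = 5040 - 1440 = 3600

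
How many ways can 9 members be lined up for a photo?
9! = 362880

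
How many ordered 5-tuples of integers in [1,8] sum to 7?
Coefficient of x^7 in (x + x² + ... + x^8)^5. By inclusion-exclusion on dice exceeding 8: Σ_j (-1)^j C(5,j)·C(7-1-8j, 4) = C(5,0)·C(6,4) = 1·15 = 15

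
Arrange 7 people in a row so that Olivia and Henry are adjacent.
Treat as block: (7-1)! × 2! = 720 × 2 = 1440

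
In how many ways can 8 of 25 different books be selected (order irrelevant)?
C(25,8) = 25!/(8!×17!) = 1081575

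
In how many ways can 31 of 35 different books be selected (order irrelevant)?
C(35,31) = 35!/(31!×4!) = 52360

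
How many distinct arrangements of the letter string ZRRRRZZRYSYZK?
13! / (2! × 4! × 1! × 5! × 1!) = 1081080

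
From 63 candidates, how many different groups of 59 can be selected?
C(63,59) = 63!/(59!×4!) = 595665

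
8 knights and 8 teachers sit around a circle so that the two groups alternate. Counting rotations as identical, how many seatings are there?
Fix one of the knights: (8-1)! ways for the remaining knights, × 8! ways for the teachers = 5040 × 40320 = 203212800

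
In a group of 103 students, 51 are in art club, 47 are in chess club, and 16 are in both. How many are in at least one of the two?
|A∪B| = |A| + |B| - |A∩B| = 51 + 47 - 16 = 82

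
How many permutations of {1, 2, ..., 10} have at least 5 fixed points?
Exactly j fixed points: C(10,j)·!(10-j); sum over j ≥ 5 (derangement numbers via !m = (m-1)·(!(m-1) + !(m-2)): !0..!5 = 1, 0, 1, 2, 9, 44). Σ_{j=5}^{10} C(10,j)·!(10-j) = C(10,5)·!5 + C(10,6)·!4 + C(10,7)·!3 + C(10,8)·!2 + C(10,9)·!1 + C(10,10)·!0 = 252·44 + 210·9 + 120·2 + 45·1 + 10·0 + 1·1 = 13264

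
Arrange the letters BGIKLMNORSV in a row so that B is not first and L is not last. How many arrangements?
By inclusion-exclusion: 11! - 2×(11-1)! + (11-2)! = 39916800 - 7257600 + 362880 = 33022080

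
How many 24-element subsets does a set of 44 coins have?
C(44,24) = 44!/(24!×20!) = 1761039350070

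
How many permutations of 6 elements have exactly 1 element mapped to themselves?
Choose the 1 fixed point C(6,1) = 6, derange the rest: !5 = Σ_{j=0}^{5} (-1)^j·5!/j! = 120 - 120 + 60 - 20 + 5 - 1 = 44. Product = 6 × 44 = 264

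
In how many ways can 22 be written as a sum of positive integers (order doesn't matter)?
Pentagonal recurrence p(n) = p(n-1) + p(n-2) - p(n-5) - p(n-7) + p(n-12) + p(n-15) - ... gives p(0..21) = 1, 1, 2, 3, 5, 7, 11, 15, 22, 30, 42, 56, 77, 101, 135, 176, 231, 297, 385, 490, 627, 792. p(22) = p(21) + p(20) - p(17) - p(15) + p(10) + p(7) - p(0) = 792 + 627 - 297 - 176 + 42 + 15 - 1 = 1002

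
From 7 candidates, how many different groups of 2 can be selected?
C(7,2) = 7!/(2!×5!) = 21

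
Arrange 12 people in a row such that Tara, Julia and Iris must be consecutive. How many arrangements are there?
Treat the 3 as one block: (12-3+1)! × 3! = 3628800 × 6 = 21772800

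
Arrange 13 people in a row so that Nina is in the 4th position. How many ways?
Fix one position: (13-1)! = 479001600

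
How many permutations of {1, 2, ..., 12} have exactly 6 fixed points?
Choose the 6 fixed points C(12,6) = 924, derange the rest: !6 = Σ_{j=0}^{6} (-1)^j·6!/j! = 720 - 720 + 360 - 120 + 30 - 6 + 1 = 265. Product = 924 × 265 = 244860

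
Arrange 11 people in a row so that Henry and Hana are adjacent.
Treat as block: (11-1)! × 2! = 3628800 × 2 = 7257600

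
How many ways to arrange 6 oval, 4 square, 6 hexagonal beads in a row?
16! / (6! × 4! × 6!) = 1681680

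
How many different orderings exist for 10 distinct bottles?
10! = 3628800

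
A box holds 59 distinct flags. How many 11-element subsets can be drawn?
C(59,11) = 59!/(11!×48!) = 279871768995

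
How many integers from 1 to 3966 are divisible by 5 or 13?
⌊3966/5⌋ + ⌊3966/13⌋ - ⌊3966/65⌋ = 793 + 305 - 61 = 1037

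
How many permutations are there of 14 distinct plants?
14! = 87178291200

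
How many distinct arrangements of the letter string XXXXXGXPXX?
10! / (1! × 8! × 1!) = 90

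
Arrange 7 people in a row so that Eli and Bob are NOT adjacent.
Total - adjacent = 7! - (7-1)!×2 = 5040 - 1440 = 3600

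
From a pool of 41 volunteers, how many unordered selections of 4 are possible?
C(41,4) = 41!/(4!×37!) = 101270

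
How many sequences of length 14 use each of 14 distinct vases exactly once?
14! = 87178291200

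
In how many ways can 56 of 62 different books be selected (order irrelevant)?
C(62,56) = 62!/(56!×6!) = 61474519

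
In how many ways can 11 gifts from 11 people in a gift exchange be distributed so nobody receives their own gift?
!11 = Σ_{j=0}^{11} (-1)^j·11!/j! = 39916800 - 39916800 + 19958400 - 6652800 + 1663200 - 332640 + 55440 - 7920 + 990 - 110 + 11 - 1 = 14684570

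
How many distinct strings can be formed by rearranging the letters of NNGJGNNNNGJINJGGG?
17! / (7! × 6! × 3! × 1!) = 16336320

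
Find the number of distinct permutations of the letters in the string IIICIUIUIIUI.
12! / (3! × 8! × 1!) = 1980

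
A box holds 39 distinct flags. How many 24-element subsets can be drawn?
C(39,24) = 39!/(24!×15!) = 25140840660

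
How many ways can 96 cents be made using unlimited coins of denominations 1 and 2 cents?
Coefficient of x^96 in 1/(1-x^1) · 1/(1-x^2). Use j coins of 2 for j = 0..⌊96/2⌋ = 48, the rest in 1s: 48 + 1 = 49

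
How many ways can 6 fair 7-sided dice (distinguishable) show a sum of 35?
Coefficient of x^35 in (x + x² + ... + x^7)^6. By inclusion-exclusion on dice exceeding 7: Σ_j (-1)^j C(6,j)·C(35-1-7j, 5) = C(6,0)·C(34,5) - C(6,1)·C(27,5) + C(6,2)·C(20,5) - C(6,3)·C(13,5) + C(6,4)·C(6,5) = 1·278256 - 6·80730 + 15·15504 - 20·1287 + 15·6 = 786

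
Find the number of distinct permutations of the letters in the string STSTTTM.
7! / (2! × 1! × 4!) = 105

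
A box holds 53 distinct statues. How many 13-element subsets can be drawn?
C(53,13) = 53!/(13!×40!) = 841392966470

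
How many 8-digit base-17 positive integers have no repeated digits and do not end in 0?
Last digit: 16 nonzero choices. First digit: 15 (nonzero, ≠last). Middle 6: P(15,6) = 3603600. Total = 864864000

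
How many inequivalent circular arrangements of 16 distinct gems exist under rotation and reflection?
(16-1)!/2 = 1307674368000/2 = 653837184000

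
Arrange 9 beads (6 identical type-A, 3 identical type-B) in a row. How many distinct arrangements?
9! / (6! × 3!) = 84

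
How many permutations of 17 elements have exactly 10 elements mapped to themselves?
Choose the 10 fixed points C(17,10) = 19448, derange the rest: !7 = Σ_{j=0}^{7} (-1)^j·7!/j! = 5040 - 5040 + 2520 - 840 + 210 - 42 + 7 - 1 = 1854. Product = 19448 × 1854 = 36056592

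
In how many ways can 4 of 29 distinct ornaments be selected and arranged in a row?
P(29,4) = 29!/(29-4)! = 570024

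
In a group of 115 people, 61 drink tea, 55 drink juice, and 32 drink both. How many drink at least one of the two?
|A∪B| = |A| + |B| - |A∩B| = 61 + 55 - 32 = 84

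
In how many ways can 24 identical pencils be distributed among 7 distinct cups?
C(24+7-1, 7-1) = C(30, 6) = 593775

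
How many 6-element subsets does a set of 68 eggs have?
C(68,6) = 68!/(6!×62!) = 109453344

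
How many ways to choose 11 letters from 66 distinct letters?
C(66,11) = 66!/(11!×55!) = 1074082795968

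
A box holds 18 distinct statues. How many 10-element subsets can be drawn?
C(18,10) = 18!/(10!×8!) = 43758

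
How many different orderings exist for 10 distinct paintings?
10! = 3628800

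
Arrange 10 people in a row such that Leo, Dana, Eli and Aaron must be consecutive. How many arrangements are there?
Treat the 4 as one block: (10-4+1)! × 4! = 5040 × 24 = 120960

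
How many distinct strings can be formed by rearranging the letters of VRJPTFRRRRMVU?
13! / (1! × 1! × 1! × 1! × 5! × 2! × 1! × 1!) = 25945920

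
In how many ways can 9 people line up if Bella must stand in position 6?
Fix one position: (9-1)! = 40320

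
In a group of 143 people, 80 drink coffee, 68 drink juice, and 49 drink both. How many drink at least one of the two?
|A∪B| = |A| + |B| - |A∩B| = 80 + 68 - 49 = 99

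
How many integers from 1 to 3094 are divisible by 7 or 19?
⌊3094/7⌋ + ⌊3094/19⌋ - ⌊3094/133⌋ = 442 + 162 - 23 = 581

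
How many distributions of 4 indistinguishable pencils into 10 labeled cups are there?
C(4+10-1, 10-1) = C(13, 9) = 715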